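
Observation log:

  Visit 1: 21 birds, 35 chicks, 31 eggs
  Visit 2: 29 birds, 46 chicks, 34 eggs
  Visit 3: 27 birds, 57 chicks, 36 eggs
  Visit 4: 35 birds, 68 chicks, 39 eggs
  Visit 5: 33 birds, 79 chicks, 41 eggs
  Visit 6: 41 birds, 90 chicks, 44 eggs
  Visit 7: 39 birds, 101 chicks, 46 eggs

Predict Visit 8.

Birds goes 21, 29, 27, 35, 33, 41, 39 → 47 (alternating steps +8, −2, +8, −2, …).
Chicks: +11 each step; 35, 46, 57, 68, 79, 90, 101 → 112.
Eggs: alternating steps +3, +2, +3, +2, …; 31, 34, 36, 39, 41, 44, 46 → 49.
Putting it together: 47 birds, 112 chicks, 49 eggs.

47 birds, 112 chicks, 49 eggs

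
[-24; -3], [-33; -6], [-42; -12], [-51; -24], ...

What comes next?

First value — −9 each step: -24, -33, -42, -51 → -60.
For the second value, ×2 each step: -3, -6, -12, -24 → -48.
Putting it together: [-60; -48].

[-60; -48]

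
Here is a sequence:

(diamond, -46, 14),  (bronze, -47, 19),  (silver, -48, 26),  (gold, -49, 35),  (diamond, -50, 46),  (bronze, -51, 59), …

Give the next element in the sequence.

Rank goes diamond, bronze, silver, gold, diamond, bronze → silver (repeats diamond → bronze → silver → gold).
Second slot: −1 each step, so -46, -47, -48, -49, -50, -51 → -52.
Third slot goes 14, 19, 26, 35, 46, 59 → 74 (differences are 5, 7, 9, … (increasing by 2 each time)).
Combining the parts gives (silver, -52, 74).

(silver, -52, 74)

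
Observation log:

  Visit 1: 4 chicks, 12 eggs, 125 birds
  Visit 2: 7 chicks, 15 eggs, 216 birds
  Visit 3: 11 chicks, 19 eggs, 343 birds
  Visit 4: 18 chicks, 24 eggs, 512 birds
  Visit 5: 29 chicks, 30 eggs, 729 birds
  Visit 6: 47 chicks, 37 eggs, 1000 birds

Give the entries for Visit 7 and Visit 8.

76 chicks, 45 eggs, 1331 birds; 123 chicks, 54 eggs, 1728 birds

Chicks — each term is the sum of the two before it: 4, 7, 11, 18, 29, 47 → 76 → 123.
Eggs: differences are 3, 4, 5, … (increasing by 1 each time), so 12, 15, 19, 24, 30, 37 → 45 → 54.
Birds goes 125, 216, 343, 512, 729, 1000 → 1331 → 1728 (perfect cubes: 5³, 6³, 7³, …).
Putting the parts together: 76 chicks, 45 eggs, 1331 birds and then 123 chicks, 54 eggs, 1728 birds.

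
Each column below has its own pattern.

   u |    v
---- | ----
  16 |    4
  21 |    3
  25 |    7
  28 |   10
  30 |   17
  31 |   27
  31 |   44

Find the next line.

30  71

Column u goes 16, 21, 25, 28, 30, 31, 31 → 30 (differences are 5, 4, 3, … (decreasing by 1 each time)).
Column v goes 4, 3, 7, 10, 17, 27, 44 → 71 (each term is the sum of the two before it).
So the next line is 30  71.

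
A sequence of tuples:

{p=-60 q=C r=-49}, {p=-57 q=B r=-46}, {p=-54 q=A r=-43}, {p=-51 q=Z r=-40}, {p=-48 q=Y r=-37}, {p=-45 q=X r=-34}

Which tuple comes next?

{p=-42 q=W r=-31}

P: -60, -57, -54, -51, -48, -45 → -42 (+3 each step).
Q: letters move back 1 place in the alphabet, wrapping A→Z, so C, B, A, Z, Y, X → W.
R: always 11 more than the p; -49, -46, -43, -40, -37, -34 → -31.
Combining the parts gives {p=-42 q=W r=-31}.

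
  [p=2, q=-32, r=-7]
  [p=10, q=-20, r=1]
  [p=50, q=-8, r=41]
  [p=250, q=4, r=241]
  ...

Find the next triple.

[p=1250, q=16, r=1241]

P goes 2, 10, 50, 250 → 1250 (×5 each step).
Q goes -32, -20, -8, 4 → 16 (+12 each step).
R goes -7, 1, 41, 241 → 1241 (always 9 less than the p).
So the next triple is [p=1250, q=16, r=1241].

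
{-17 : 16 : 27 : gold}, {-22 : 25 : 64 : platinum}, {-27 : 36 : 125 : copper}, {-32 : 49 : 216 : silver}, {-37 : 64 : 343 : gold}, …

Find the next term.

First part goes -17, -22, -27, -32, -37 → -42 (−5 each step).
For the second part, perfect squares: 4², 5², 6², …: 16, 25, 36, 49, 64 → 81.
Third part: 27, 64, 125, 216, 343 → 512 (perfect cubes: 3³, 4³, 5³, …).
Metal goes gold, platinum, copper, silver, gold → platinum (repeats gold → platinum → copper → silver).
Combining the parts gives {-42 : 81 : 512 : platinum}.

{-42 : 81 : 512 : platinum}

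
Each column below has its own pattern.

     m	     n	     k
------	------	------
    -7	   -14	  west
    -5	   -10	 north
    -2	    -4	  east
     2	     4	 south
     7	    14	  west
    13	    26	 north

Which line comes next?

Column m: -7, -5, -2, 2, 7, 13 → 20 (differences are 2, 3, 4, … (increasing by 1 each time)).
Column n: always 2 × the column m, so -14, -10, -4, 4, 14, 26 → 40.
Column k goes west, north, east, south, west, north → east (repeats west → north → east → south).
So the next line is 20  40  east.

20  40  east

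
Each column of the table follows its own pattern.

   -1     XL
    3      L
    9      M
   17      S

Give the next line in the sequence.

27  XS

First component — differences are 4, 6, 8, … (increasing by 2 each time): -1, 3, 9, 17 → 27.
For the size, runs backward through clothing sizes XS→XL: XL, L, M, S → XS.
Combining the parts gives 27  XS.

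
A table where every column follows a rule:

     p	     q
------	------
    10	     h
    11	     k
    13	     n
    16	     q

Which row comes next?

20  t

Column p goes 10, 11, 13, 16 → 20 (differences are 1, 2, 3, … (increasing by 1 each time)).
Column q goes h, k, n, q → t (letters move forward 3 places in the alphabet).
So the next row is 20  t.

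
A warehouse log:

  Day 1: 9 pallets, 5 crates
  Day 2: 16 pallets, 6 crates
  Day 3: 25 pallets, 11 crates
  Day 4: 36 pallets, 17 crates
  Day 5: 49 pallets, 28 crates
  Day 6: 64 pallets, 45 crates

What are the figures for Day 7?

81 pallets, 73 crates

Pallets: perfect squares: 3², 4², 5², …; 9, 16, 25, 36, 49, 64 → 81.
Crates: each term is the sum of the two before it, so 5, 6, 11, 17, 28, 45 → 73.
Putting it together: 81 pallets, 73 crates.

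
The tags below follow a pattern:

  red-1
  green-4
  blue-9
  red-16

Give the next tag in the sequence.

green-25

Colour: repeats red → green → blue, so red, green, blue, red → green.
Second component: perfect squares: 1², 2², 3², …; 1, 4, 9, 16 → 25.
Combining the parts gives green-25.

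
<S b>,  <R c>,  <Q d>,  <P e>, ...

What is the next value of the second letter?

f

First letter — letters move back 1 place in the alphabet: S, R, Q, P → O.
Second letter: letters move forward 1 place in the alphabet, so b, c, d, e → f.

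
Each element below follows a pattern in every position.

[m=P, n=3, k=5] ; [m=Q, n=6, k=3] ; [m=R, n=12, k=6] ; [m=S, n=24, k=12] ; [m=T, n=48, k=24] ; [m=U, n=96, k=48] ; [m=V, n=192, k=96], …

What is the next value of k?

N goes 3, 6, 12, 24, 48, 96, 192 → 384 (×2 each step).
K: always the previous value of the n, so 5, 3, 6, 12, 24, 48, 96 → 192.

192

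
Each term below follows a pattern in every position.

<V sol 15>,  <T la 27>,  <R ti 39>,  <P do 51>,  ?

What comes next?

<N re 63>

Letter: V, T, R, P → N (letters move back 2 places in the alphabet).
Note goes sol, la, ti, do → re (runs through the solfège scale do→ti).
For the third coordinate, +12 each step: 15, 27, 39, 51 → 63.
Putting it together: <N re 63>.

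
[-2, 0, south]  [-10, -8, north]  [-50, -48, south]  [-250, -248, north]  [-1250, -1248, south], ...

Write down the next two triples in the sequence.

[-6250, -6248, north], [-31250, -31248, south]

First component — ×5 each step: -2, -10, -50, -250, -1250 → -6250 → -31250.
For the second component, always 2 more than the first component: 0, -8, -48, -248, -1248 → -6248 → -31248.
Direction: south, north, south, north, south → north → south (alternates south ↔ north).
So the next two triples are [-6250, -6248, north] and [-31250, -31248, south].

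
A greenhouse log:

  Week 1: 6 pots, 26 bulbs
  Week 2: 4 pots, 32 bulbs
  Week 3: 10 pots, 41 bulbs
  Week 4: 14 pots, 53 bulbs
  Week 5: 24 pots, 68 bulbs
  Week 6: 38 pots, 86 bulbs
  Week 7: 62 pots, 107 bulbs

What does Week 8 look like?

100 pots, 131 bulbs

Pots: each term is the sum of the two before it, so 6, 4, 10, 14, 24, 38, 62 → 100.
Bulbs: differences are 6, 9, 12, … (increasing by 3 each time); 26, 32, 41, 53, 68, 86, 107 → 131.
Putting it together: 100 pots, 131 bulbs.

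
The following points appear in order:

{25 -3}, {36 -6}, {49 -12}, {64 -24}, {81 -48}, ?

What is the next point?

For the first coordinate, perfect squares: 5², 6², 7², …: 25, 36, 49, 64, 81 → 100.
Second coordinate goes -3, -6, -12, -24, -48 → -96 (×2 each step).
So the next point is {100 -96}.

{100 -96}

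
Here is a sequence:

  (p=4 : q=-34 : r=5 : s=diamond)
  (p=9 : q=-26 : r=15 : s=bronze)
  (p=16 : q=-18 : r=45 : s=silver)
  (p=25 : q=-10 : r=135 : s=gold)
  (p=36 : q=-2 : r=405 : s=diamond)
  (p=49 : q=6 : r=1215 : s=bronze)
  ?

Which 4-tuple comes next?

P — perfect squares: 2², 3², 4², …: 4, 9, 16, 25, 36, 49 → 64.
Q goes -34, -26, -18, -10, -2, 6 → 14 (+8 each step).
R — ×3 each step: 5, 15, 45, 135, 405, 1215 → 3645.
S: repeats diamond → bronze → silver → gold; diamond, bronze, silver, gold, diamond, bronze → silver.
Putting it together: (p=64 : q=14 : r=3645 : s=silver).

(p=64 : q=14 : r=3645 : s=silver)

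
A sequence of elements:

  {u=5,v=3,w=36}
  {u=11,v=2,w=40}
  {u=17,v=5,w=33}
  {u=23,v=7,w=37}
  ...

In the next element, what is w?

U: +6 each step, so 5, 11, 17, 23 → 29.
V — each term is the sum of the two before it: 3, 2, 5, 7 → 12.
W: 36, 40, 33, 37 → 30 (alternating steps +4, −7, +4, −7, …).

30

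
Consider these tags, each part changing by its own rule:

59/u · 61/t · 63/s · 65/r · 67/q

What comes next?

First component: 59, 61, 63, 65, 67 → 69 (+2 each step).
Letter — letters move back 1 place in the alphabet: u, t, s, r, q → p.
Putting it together: 69/p.

69/p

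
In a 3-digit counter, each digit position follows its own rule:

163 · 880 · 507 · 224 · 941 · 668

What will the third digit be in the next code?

5

For the first digit, −3 each step, mod 10: 1, 8, 5, 2, 9, 6 → 3.
Second digit goes 6, 8, 0, 2, 4, 6 → 8 (+2 each step, mod 10).
Third digit goes 3, 0, 7, 4, 1, 8 → 5 (−3 each step, mod 10).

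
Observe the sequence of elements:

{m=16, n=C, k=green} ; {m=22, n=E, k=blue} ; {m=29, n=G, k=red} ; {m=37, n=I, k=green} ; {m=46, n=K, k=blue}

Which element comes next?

M: differences are 6, 7, 8, … (increasing by 1 each time); 16, 22, 29, 37, 46 → 56.
N: letters move forward 2 places in the alphabet; C, E, G, I, K → M.
K goes green, blue, red, green, blue → red (repeats green → blue → red).
So the next element is {m=56, n=M, k=red}.

{m=56, n=M, k=red}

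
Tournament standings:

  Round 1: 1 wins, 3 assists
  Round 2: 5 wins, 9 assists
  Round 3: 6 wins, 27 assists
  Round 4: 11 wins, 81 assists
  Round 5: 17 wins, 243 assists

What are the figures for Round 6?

Wins: each term is the sum of the two before it; 1, 5, 6, 11, 17 → 28.
Assists: ×3 each step, so 3, 9, 27, 81, 243 → 729.
Putting it together: 28 wins, 729 assists.

28 wins, 729 assists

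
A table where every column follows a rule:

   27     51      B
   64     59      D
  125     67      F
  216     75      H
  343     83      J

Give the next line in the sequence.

512  91  L

For the first component, perfect cubes: 3³, 4³, 5³, …: 27, 64, 125, 216, 343 → 512.
Second component: 51, 59, 67, 75, 83 → 91 (+8 each step).
Letter: letters move forward 2 places in the alphabet, so B, D, F, H, J → L.
So the next line is 512  91  L.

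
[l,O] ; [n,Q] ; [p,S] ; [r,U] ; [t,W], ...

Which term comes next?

First letter: l, n, p, r, t → v (letters move forward 2 places in the alphabet).
Second letter: letters move forward 2 places in the alphabet, so O, Q, S, U, W → Y.
Combining the parts gives [v,Y].

[v,Y]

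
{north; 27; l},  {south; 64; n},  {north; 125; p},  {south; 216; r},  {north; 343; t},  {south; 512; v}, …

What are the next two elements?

{north; 729; x}, {south; 1000; z}

Direction: alternates north ↔ south; north, south, north, south, north, south → north → south.
Second coordinate goes 27, 64, 125, 216, 343, 512 → 729 → 1000 (perfect cubes: 3³, 4³, 5³, …).
Letter: l, n, p, r, t, v → x → z (letters move forward 2 places in the alphabet).
So the next two elements are {north; 729; x} and {south; 1000; z}.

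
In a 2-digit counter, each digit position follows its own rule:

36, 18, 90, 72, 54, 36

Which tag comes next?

18

First digit — −2 each step, mod 10: 3, 1, 9, 7, 5, 3 → 1.
Second digit: +2 each step, mod 10; 6, 8, 0, 2, 4, 6 → 8.
Putting it together: 18.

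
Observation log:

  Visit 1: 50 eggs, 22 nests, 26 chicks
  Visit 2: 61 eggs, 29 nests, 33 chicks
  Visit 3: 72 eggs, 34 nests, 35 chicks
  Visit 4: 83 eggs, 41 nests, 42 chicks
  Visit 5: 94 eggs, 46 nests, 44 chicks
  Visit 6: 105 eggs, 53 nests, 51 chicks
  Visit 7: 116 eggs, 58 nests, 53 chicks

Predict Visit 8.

For the eggs, +11 each step: 50, 61, 72, 83, 94, 105, 116 → 127.
Nests: alternating steps +7, +5, +7, +5, …; 22, 29, 34, 41, 46, 53, 58 → 65.
For the chicks, alternating steps +7, +2, +7, +2, …: 26, 33, 35, 42, 44, 51, 53 → 60.
Putting it together: 127 eggs, 65 nests, 60 chicks.

127 eggs, 65 nests, 60 chicks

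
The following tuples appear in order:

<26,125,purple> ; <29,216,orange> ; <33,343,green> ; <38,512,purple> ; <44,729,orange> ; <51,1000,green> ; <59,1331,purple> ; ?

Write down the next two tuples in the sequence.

First value: 26, 29, 33, 38, 44, 51, 59 → 68 → 78 (differences are 3, 4, 5, … (increasing by 1 each time)).
Second value goes 125, 216, 343, 512, 729, 1000, 1331 → 1728 → 2197 (perfect cubes: 5³, 6³, 7³, …).
Colour: repeats purple → orange → green; purple, orange, green, purple, orange, green, purple → orange → green.
Putting the parts together: <68,1728,orange> and then <78,2197,green>.

<68,1728,orange>, <78,2197,green>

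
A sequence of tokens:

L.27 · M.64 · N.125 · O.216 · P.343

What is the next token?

Q.512

Letter: letters move forward 1 place in the alphabet; L, M, N, O, P → Q.
Second component — perfect cubes: 3³, 4³, 5³, …: 27, 64, 125, 216, 343 → 512.
So the next token is Q.512.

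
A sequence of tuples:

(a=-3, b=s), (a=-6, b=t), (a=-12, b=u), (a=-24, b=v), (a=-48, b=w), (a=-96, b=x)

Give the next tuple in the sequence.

A: ×2 each step; -3, -6, -12, -24, -48, -96 → -192.
B — letters move forward 1 place in the alphabet: s, t, u, v, w, x → y.
Combining the parts gives (a=-192, b=y).

(a=-192, b=y)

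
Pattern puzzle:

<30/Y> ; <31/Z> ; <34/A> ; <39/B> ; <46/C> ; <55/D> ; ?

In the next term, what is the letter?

First entry: 30, 31, 34, 39, 46, 55 → 66 (differences are 1, 3, 5, … (increasing by 2 each time)).
For the letter, letters move forward 1 place in the alphabet, wrapping Z→A: Y, Z, A, B, C, D → E.

E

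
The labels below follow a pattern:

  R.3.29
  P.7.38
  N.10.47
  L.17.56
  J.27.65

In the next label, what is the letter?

H

Letter: letters move back 2 places in the alphabet, so R, P, N, L, J → H.
Second component: each term is the sum of the two before it; 3, 7, 10, 17, 27 → 44.
Third component: +9 each step; 29, 38, 47, 56, 65 → 74.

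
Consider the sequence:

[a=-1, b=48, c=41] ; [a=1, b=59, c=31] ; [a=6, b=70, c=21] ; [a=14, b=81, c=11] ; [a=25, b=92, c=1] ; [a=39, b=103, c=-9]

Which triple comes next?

[a=56, b=114, c=-19]

A: -1, 1, 6, 14, 25, 39 → 56 (differences are 2, 5, 8, … (increasing by 3 each time)).
B: +11 each step, so 48, 59, 70, 81, 92, 103 → 114.
C: −10 each step; 41, 31, 21, 11, 1, -9 → -19.
Combining the parts gives [a=56, b=114, c=-19].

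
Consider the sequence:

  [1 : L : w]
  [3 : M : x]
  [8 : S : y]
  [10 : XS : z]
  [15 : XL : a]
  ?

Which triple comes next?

First entry goes 1, 3, 8, 10, 15 → 17 (alternating steps +2, +5, +2, +5, …).
Size: runs backward through clothing sizes XS→XL; L, M, S, XS, XL → L.
Letter: w, x, y, z, a → b (letters move forward 1 place in the alphabet, wrapping Z→A).
So the next triple is [17 : L : b].

[17 : L : b]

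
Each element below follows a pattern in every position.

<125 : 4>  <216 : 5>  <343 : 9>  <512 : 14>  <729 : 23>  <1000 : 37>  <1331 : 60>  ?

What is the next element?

<1728 : 97>

First component: perfect cubes: 5³, 6³, 7³, …, so 125, 216, 343, 512, 729, 1000, 1331 → 1728.
For the second component, each term is the sum of the two before it: 4, 5, 9, 14, 23, 37, 60 → 97.
Combining the parts gives <1728 : 97>.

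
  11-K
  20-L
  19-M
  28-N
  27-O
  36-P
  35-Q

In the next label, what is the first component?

For the first component, alternating steps +9, −1, +9, −1, …: 11, 20, 19, 28, 27, 36, 35 → 44.

44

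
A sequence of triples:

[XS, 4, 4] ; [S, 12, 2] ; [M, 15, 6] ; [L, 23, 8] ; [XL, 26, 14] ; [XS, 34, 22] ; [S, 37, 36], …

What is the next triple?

[M, 45, 58]

Size: XS, S, M, L, XL, XS, S → M (repeats XS → S → M → L → XL).
Second coordinate — alternating steps +8, +3, +8, +3, …: 4, 12, 15, 23, 26, 34, 37 → 45.
Third coordinate: 4, 2, 6, 8, 14, 22, 36 → 58 (each term is the sum of the two before it).
Combining the parts gives [M, 45, 58].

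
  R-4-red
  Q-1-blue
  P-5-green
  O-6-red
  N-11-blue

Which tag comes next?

Letter: letters move back 1 place in the alphabet; R, Q, P, O, N → M.
Second component: each term is the sum of the two before it, so 4, 1, 5, 6, 11 → 17.
Colour: repeats red → blue → green; red, blue, green, red, blue → green.
So the next tag is M-17-green.

M-17-green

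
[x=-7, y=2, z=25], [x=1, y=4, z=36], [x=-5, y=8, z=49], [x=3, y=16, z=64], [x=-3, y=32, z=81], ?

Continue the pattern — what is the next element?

X goes -7, 1, -5, 3, -3 → 5 (alternating steps +8, −6, +8, −6, …).
Y — ×2 each step: 2, 4, 8, 16, 32 → 64.
For the z, perfect squares: 5², 6², 7², …: 25, 36, 49, 64, 81 → 100.
Putting it together: [x=5, y=64, z=100].

[x=5, y=64, z=100]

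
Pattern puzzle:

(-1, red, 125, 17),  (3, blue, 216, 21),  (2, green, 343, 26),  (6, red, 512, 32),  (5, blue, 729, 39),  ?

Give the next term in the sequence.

First entry: alternating steps +4, −1, +4, −1, …, so -1, 3, 2, 6, 5 → 9.
Colour — repeats red → blue → green: red, blue, green, red, blue → green.
Third entry: perfect cubes: 5³, 6³, 7³, …; 125, 216, 343, 512, 729 → 1000.
Fourth entry goes 17, 21, 26, 32, 39 → 47 (differences are 4, 5, 6, … (increasing by 1 each time)).
Combining the parts gives (9, green, 1000, 47).

(9, green, 1000, 47)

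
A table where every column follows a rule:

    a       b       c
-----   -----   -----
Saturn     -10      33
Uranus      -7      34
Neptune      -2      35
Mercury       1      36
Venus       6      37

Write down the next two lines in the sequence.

Earth  9  38; Mars  14  39

Column a: Saturn, Uranus, Neptune, Mercury, Venus → Earth → Mars (runs through the planets Mercury→Neptune).
For the column b, alternating steps +3, +5, +3, +5, …: -10, -7, -2, 1, 6 → 9 → 14.
Column c: +1 each step, so 33, 34, 35, 36, 37 → 38 → 39.
Putting the parts together: Earth  9  38 and then Mars  14  39.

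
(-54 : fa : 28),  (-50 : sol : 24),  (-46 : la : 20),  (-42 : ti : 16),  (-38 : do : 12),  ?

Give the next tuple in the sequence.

(-34 : re : 8)

First coordinate: +4 each step, so -54, -50, -46, -42, -38 → -34.
Note: runs through the solfège scale do→ti, so fa, sol, la, ti, do → re.
For the third coordinate, together with the first coordinate always sums to -26: 28, 24, 20, 16, 12 → 8.
So the next tuple is (-34 : re : 8).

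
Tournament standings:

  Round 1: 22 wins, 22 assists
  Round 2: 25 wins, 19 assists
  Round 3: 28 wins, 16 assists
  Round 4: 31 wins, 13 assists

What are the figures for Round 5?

34 wins, 10 assists

Wins — +3 each step: 22, 25, 28, 31 → 34.
For the assists, together with the wins always sums to 44: 22, 19, 16, 13 → 10.
Putting it together: 34 wins, 10 assists.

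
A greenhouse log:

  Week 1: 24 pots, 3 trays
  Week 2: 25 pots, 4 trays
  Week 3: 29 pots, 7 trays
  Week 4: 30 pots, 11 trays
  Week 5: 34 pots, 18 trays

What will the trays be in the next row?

Trays: 3, 4, 7, 11, 18 → 29 (each term is the sum of the two before it).

29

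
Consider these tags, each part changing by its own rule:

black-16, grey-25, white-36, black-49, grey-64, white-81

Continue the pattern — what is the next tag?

Shade goes black, grey, white, black, grey, white → black (repeats black → grey → white).
Second component goes 16, 25, 36, 49, 64, 81 → 100 (perfect squares: 4², 5², 6², …).
Combining the parts gives black-100.

black-100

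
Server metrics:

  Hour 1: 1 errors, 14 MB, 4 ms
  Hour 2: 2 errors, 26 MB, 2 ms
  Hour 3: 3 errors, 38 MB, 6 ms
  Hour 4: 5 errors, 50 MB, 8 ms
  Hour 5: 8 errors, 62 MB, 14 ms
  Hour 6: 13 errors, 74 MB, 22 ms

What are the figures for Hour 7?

For the errors, each term is the sum of the two before it: 1, 2, 3, 5, 8, 13 → 21.
MB — +12 each step: 14, 26, 38, 50, 62, 74 → 86.
Ms: 4, 2, 6, 8, 14, 22 → 36 (each term is the sum of the two before it).
Combining the parts gives 21 errors, 86 MB, 36 ms.

21 errors, 86 MB, 36 ms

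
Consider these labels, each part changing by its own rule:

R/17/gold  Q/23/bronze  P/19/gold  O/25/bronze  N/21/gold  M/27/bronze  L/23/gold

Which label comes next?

Letter: R, Q, P, O, N, M, L → K (letters move back 1 place in the alphabet).
Second component goes 17, 23, 19, 25, 21, 27, 23 → 29 (alternating steps +6, −4, +6, −4, …).
For the rank, alternates gold ↔ bronze: gold, bronze, gold, bronze, gold, bronze, gold → bronze.
Combining the parts gives K/29/bronze.

K/29/bronze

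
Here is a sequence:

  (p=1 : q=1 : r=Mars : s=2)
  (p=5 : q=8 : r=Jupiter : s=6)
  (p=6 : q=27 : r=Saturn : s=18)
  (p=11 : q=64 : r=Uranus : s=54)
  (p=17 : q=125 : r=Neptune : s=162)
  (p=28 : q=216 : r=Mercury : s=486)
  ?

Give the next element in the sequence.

(p=45 : q=343 : r=Venus : s=1458)

P: 1, 5, 6, 11, 17, 28 → 45 (each term is the sum of the two before it).
Q — perfect cubes: 1³, 2³, 3³, …: 1, 8, 27, 64, 125, 216 → 343.
R — runs through the planets Mercury→Neptune: Mars, Jupiter, Saturn, Uranus, Neptune, Mercury → Venus.
S — ×3 each step: 2, 6, 18, 54, 162, 486 → 1458.
Putting it together: (p=45 : q=343 : r=Venus : s=1458).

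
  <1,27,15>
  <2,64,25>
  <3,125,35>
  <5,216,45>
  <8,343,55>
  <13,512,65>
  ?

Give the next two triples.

First component goes 1, 2, 3, 5, 8, 13 → 21 → 34 (each term is the sum of the two before it).
Second component: 27, 64, 125, 216, 343, 512 → 729 → 1000 (perfect cubes: 3³, 4³, 5³, …).
Third component: 15, 25, 35, 45, 55, 65 → 75 → 85 (+10 each step).
So the next two triples are <21,729,75> and <34,1000,85>.

<21,729,75>, <34,1000,85>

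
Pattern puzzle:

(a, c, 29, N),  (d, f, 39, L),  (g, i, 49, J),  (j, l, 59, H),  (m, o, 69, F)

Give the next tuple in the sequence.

First letter — letters move forward 3 places in the alphabet: a, d, g, j, m → p.
Second letter: letters move forward 3 places in the alphabet, so c, f, i, l, o → r.
Third entry goes 29, 39, 49, 59, 69 → 79 (+10 each step).
Third letter: letters move back 2 places in the alphabet, so N, L, J, H, F → D.
Combining the parts gives (p, r, 79, D).

(p, r, 79, D)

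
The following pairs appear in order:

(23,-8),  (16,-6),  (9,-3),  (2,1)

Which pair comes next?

(-5,6)

First part — −7 each step: 23, 16, 9, 2 → -5.
Second part: differences are 2, 3, 4, … (increasing by 1 each time); -8, -6, -3, 1 → 6.
Putting it together: (-5,6).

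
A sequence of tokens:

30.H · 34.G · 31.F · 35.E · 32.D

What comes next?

First component goes 30, 34, 31, 35, 32 → 36 (alternating steps +4, −3, +4, −3, …).
Letter — letters move back 1 place in the alphabet: H, G, F, E, D → C.
Putting it together: 36.C.

36.C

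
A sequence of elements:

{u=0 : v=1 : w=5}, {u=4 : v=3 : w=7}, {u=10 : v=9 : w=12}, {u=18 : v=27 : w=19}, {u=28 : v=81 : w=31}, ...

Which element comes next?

{u=40 : v=243 : w=50}

U goes 0, 4, 10, 18, 28 → 40 (differences are 4, 6, 8, … (increasing by 2 each time)).
V — ×3 each step: 1, 3, 9, 27, 81 → 243.
W: each term is the sum of the two before it; 5, 7, 12, 19, 31 → 50.
So the next element is {u=40 : v=243 : w=50}.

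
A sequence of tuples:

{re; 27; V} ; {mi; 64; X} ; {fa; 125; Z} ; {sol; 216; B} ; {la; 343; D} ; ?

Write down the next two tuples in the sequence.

{ti; 512; F}, {do; 729; H}

For the note, runs through the solfège scale do→ti: re, mi, fa, sol, la → ti → do.
Second entry goes 27, 64, 125, 216, 343 → 512 → 729 (perfect cubes: 3³, 4³, 5³, …).
For the letter, letters move forward 2 places in the alphabet, wrapping Z→A: V, X, Z, B, D → F → H.
Putting the parts together: {ti; 512; F} and then {do; 729; H}.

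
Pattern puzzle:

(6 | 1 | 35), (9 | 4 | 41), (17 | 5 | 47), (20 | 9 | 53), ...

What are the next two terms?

First component: 6, 9, 17, 20 → 28 → 31 (alternating steps +3, +8, +3, +8, …).
Second component: each term is the sum of the two before it, so 1, 4, 5, 9 → 14 → 23.
Third component: +6 each step, so 35, 41, 47, 53 → 59 → 65.
Putting the parts together: (28 | 14 | 59) and then (31 | 23 | 65).

(28 | 14 | 59), (31 | 23 | 65)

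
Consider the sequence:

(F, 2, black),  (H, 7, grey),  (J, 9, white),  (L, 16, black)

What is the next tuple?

(N, 25, grey)

For the letter, letters move forward 2 places in the alphabet: F, H, J, L → N.
Second entry goes 2, 7, 9, 16 → 25 (each term is the sum of the two before it).
Shade: black, grey, white, black → grey (repeats black → grey → white).
Combining the parts gives (N, 25, grey).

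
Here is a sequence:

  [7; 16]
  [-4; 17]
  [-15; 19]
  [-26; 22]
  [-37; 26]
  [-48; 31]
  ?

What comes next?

[-59; 37]

First value — −11 each step: 7, -4, -15, -26, -37, -48 → -59.
Second value goes 16, 17, 19, 22, 26, 31 → 37 (differences are 1, 2, 3, … (increasing by 1 each time)).
Putting it together: [-59; 37].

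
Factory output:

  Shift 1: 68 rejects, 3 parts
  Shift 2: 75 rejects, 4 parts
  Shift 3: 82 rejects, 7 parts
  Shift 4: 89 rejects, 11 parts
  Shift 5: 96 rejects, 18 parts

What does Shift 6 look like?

Rejects: +7 each step; 68, 75, 82, 89, 96 → 103.
Parts: each term is the sum of the two before it; 3, 4, 7, 11, 18 → 29.
Putting it together: 103 rejects, 29 parts.

103 rejects, 29 parts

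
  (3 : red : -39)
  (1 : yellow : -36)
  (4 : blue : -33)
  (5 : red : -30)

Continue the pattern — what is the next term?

First component: each term is the sum of the two before it, so 3, 1, 4, 5 → 9.
Colour: repeats red → yellow → blue; red, yellow, blue, red → yellow.
Third component: +3 each step; -39, -36, -33, -30 → -27.
Combining the parts gives (9 : yellow : -27).

(9 : yellow : -27)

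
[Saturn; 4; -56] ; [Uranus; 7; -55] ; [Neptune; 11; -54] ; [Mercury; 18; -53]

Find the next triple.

[Venus; 29; -52]

Planet goes Saturn, Uranus, Neptune, Mercury → Venus (runs through the planets Mercury→Neptune).
Second value: 4, 7, 11, 18 → 29 (each term is the sum of the two before it).
Third value: -56, -55, -54, -53 → -52 (+1 each step).
So the next triple is [Venus; 29; -52].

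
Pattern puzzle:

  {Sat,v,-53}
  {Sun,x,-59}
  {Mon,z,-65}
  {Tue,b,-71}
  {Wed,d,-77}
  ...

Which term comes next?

{Thu,f,-83}

Day: runs through the weekdays Mon→Sun, so Sat, Sun, Mon, Tue, Wed → Thu.
Letter goes v, x, z, b, d → f (letters move forward 2 places in the alphabet, wrapping Z→A).
For the third value, −6 each step: -53, -59, -65, -71, -77 → -83.
Combining the parts gives {Thu,f,-83}.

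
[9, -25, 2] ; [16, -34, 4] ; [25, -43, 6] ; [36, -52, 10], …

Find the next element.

For the first component, perfect squares: 3², 4², 5², …: 9, 16, 25, 36 → 49.
For the second component, −9 each step: -25, -34, -43, -52 → -61.
Third component: each term is the sum of the two before it; 2, 4, 6, 10 → 16.
Putting it together: [49, -61, 16].

[49, -61, 16]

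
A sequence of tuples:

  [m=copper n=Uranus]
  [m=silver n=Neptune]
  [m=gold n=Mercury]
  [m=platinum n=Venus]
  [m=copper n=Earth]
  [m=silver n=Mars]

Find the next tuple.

For the m, repeats copper → silver → gold → platinum: copper, silver, gold, platinum, copper, silver → gold.
N: Uranus, Neptune, Mercury, Venus, Earth, Mars → Jupiter (runs through the planets Mercury→Neptune).
Combining the parts gives [m=gold n=Jupiter].

[m=gold n=Jupiter]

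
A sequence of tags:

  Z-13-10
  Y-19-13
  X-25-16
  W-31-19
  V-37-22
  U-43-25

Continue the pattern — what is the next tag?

T-49-28

Letter — letters move back 1 place in the alphabet: Z, Y, X, W, V, U → T.
Second component — +6 each step: 13, 19, 25, 31, 37, 43 → 49.
Third component goes 10, 13, 16, 19, 22, 25 → 28 (+3 each step).
So the next tag is T-49-28.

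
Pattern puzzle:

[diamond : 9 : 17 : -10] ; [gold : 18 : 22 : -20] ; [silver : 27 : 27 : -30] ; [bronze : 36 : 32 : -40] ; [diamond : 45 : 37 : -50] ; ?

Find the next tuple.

Rank — repeats diamond → gold → silver → bronze: diamond, gold, silver, bronze, diamond → gold.
For the second value, +9 each step: 9, 18, 27, 36, 45 → 54.
Third value goes 17, 22, 27, 32, 37 → 42 (+5 each step).
Fourth value — −10 each step: -10, -20, -30, -40, -50 → -60.
Putting it together: [gold : 54 : 42 : -60].

[gold : 54 : 42 : -60]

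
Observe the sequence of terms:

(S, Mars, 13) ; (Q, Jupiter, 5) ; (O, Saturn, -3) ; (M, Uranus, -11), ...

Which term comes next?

Letter: S, Q, O, M → K (letters move back 2 places in the alphabet).
Planet: runs through the planets Mercury→Neptune, so Mars, Jupiter, Saturn, Uranus → Neptune.
Third coordinate: −8 each step; 13, 5, -3, -11 → -19.
So the next term is (K, Neptune, -19).

(K, Neptune, -19)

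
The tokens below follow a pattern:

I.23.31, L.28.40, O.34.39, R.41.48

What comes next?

U.49.47

Letter — letters move forward 3 places in the alphabet: I, L, O, R → U.
For the second component, differences are 5, 6, 7, … (increasing by 1 each time): 23, 28, 34, 41 → 49.
Third component: alternating steps +9, −1, +9, −1, …, so 31, 40, 39, 48 → 47.
Combining the parts gives U.49.47.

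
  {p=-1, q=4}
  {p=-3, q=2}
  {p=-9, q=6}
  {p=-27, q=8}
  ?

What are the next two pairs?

For the p, ×3 each step: -1, -3, -9, -27 → -81 → -243.
For the q, each term is the sum of the two before it: 4, 2, 6, 8 → 14 → 22.
Putting the parts together: {p=-81, q=14} and then {p=-243, q=22}.

{p=-81, q=14}, {p=-243, q=22}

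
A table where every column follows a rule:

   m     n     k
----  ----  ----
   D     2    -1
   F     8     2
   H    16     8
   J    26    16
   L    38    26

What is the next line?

Column m goes D, F, H, J, L → N (letters move forward 2 places in the alphabet).
Column n: 2, 8, 16, 26, 38 → 52 (differences are 6, 8, 10, … (increasing by 2 each time)).
Column k goes -1, 2, 8, 16, 26 → 38 (always the previous value of the column n).
Putting it together: N  52  38.

N  52  38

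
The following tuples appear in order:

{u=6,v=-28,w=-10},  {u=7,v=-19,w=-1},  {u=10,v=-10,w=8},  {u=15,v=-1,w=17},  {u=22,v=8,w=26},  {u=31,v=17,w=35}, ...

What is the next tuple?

{u=42,v=26,w=44}

U: differences are 1, 3, 5, … (increasing by 2 each time); 6, 7, 10, 15, 22, 31 → 42.
For the v, +9 each step: -28, -19, -10, -1, 8, 17 → 26.
W — +9 each step: -10, -1, 8, 17, 26, 35 → 44.
Combining the parts gives {u=42,v=26,w=44}.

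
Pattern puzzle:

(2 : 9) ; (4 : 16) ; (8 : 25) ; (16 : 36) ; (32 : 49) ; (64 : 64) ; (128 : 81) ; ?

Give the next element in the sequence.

For the first slot, ×2 each step: 2, 4, 8, 16, 32, 64, 128 → 256.
Second slot: perfect squares: 3², 4², 5², …, so 9, 16, 25, 36, 49, 64, 81 → 100.
Putting it together: (256 : 100).

(256 : 100)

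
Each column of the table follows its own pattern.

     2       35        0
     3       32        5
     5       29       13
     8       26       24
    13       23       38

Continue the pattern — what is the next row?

First component: each term is the sum of the two before it, so 2, 3, 5, 8, 13 → 21.
Second component: −3 each step, so 35, 32, 29, 26, 23 → 20.
Third component: differences are 5, 8, 11, … (increasing by 3 each time); 0, 5, 13, 24, 38 → 55.
So the next row is 21  20  55.

21  20  55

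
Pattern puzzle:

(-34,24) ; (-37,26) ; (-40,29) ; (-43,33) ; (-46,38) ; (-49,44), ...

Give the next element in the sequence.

(-52,51)

First component: -34, -37, -40, -43, -46, -49 → -52 (−3 each step).
Second component goes 24, 26, 29, 33, 38, 44 → 51 (differences are 2, 3, 4, … (increasing by 1 each time)).
Putting it together: (-52,51).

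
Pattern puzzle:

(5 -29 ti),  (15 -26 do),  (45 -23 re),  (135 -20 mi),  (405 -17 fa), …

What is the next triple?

First part goes 5, 15, 45, 135, 405 → 1215 (×3 each step).
Second part — +3 each step: -29, -26, -23, -20, -17 → -14.
For the note, runs through the solfège scale do→ti: ti, do, re, mi, fa → sol.
Combining the parts gives (1215 -14 sol).

(1215 -14 sol)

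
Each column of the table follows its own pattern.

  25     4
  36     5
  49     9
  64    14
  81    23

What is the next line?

First component goes 25, 36, 49, 64, 81 → 100 (perfect squares: 5², 6², 7², …).
For the second component, each term is the sum of the two before it: 4, 5, 9, 14, 23 → 37.
Combining the parts gives 100  37.

100  37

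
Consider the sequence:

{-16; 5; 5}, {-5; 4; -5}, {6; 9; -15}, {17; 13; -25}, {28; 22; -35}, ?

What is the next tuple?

First coordinate: +11 each step; -16, -5, 6, 17, 28 → 39.
Second coordinate: 5, 4, 9, 13, 22 → 35 (each term is the sum of the two before it).
Third coordinate — −10 each step: 5, -5, -15, -25, -35 → -45.
Putting it together: {39; 35; -45}.

{39; 35; -45}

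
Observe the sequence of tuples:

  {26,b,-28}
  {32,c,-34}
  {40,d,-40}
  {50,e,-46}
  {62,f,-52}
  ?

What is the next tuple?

{76,g,-58}

First value: 26, 32, 40, 50, 62 → 76 (differences are 6, 8, 10, … (increasing by 2 each time)).
Letter: letters move forward 1 place in the alphabet, so b, c, d, e, f → g.
For the third value, −6 each step: -28, -34, -40, -46, -52 → -58.
So the next tuple is {76,g,-58}.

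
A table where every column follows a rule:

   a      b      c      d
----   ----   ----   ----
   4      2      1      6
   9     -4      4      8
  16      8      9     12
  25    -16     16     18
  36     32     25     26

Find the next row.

For the column a, perfect squares: 2², 3², 4², …: 4, 9, 16, 25, 36 → 49.
Column b — ×(-2) each step: 2, -4, 8, -16, 32 → -64.
Column c: perfect squares: 1², 2², 3², …, so 1, 4, 9, 16, 25 → 36.
Column d: differences are 2, 4, 6, … (increasing by 2 each time), so 6, 8, 12, 18, 26 → 36.
Putting it together: 49  -64  36  36.

49  -64  36  36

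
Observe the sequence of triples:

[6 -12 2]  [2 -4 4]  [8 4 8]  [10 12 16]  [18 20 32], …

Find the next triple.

[28 28 64]

For the first part, each term is the sum of the two before it: 6, 2, 8, 10, 18 → 28.
Second part: -12, -4, 4, 12, 20 → 28 (+8 each step).
Third part: ×2 each step; 2, 4, 8, 16, 32 → 64.
Combining the parts gives [28 28 64].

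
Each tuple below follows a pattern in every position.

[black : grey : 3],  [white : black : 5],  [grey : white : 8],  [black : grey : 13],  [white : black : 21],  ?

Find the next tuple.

First shade: black, white, grey, black, white → grey (repeats black → white → grey).
Second shade: grey, black, white, grey, black → white (repeats grey → black → white).
Third coordinate: 3, 5, 8, 13, 21 → 34 (each term is the sum of the two before it).
So the next tuple is [grey : white : 34].

[grey : white : 34]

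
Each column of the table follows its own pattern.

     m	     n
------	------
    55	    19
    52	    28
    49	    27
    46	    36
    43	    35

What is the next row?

40  44

Column m goes 55, 52, 49, 46, 43 → 40 (−3 each step).
Column n: alternating steps +9, −1, +9, −1, …; 19, 28, 27, 36, 35 → 44.
So the next row is 40  44.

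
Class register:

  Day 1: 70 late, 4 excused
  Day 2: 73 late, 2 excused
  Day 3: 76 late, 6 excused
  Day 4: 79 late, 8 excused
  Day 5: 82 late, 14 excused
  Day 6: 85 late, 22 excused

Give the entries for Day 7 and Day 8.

88 late, 36 excused; 91 late, 58 excused

Late: 70, 73, 76, 79, 82, 85 → 88 → 91 (+3 each step).
For the excused, each term is the sum of the two before it: 4, 2, 6, 8, 14, 22 → 36 → 58.
Putting the parts together: 88 late, 36 excused and then 91 late, 58 excused.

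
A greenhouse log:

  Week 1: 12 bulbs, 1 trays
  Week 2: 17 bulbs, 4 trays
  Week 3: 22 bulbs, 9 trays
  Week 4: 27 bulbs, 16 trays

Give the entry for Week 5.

32 bulbs, 25 trays

Bulbs: +5 each step, so 12, 17, 22, 27 → 32.
Trays: perfect squares: 1², 2², 3², …; 1, 4, 9, 16 → 25.
So the next line is 32 bulbs, 25 trays.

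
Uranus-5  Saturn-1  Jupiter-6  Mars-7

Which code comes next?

For the planet, runs backward through the planets Mercury→Neptune: Uranus, Saturn, Jupiter, Mars → Earth.
Second component: each term is the sum of the two before it; 5, 1, 6, 7 → 13.
Combining the parts gives Earth-13.

Earth-13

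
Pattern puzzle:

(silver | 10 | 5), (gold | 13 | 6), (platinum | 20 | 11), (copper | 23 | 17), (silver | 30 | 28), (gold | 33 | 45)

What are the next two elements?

(platinum | 40 | 73), (copper | 43 | 118)

Metal — repeats silver → gold → platinum → copper: silver, gold, platinum, copper, silver, gold → platinum → copper.
Second slot: alternating steps +3, +7, +3, +7, …, so 10, 13, 20, 23, 30, 33 → 40 → 43.
Third slot: 5, 6, 11, 17, 28, 45 → 73 → 118 (each term is the sum of the two before it).
So the next two elements are (platinum | 40 | 73) and (copper | 43 | 118).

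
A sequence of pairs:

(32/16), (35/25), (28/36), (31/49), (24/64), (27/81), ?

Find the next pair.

First entry: alternating steps +3, −7, +3, −7, …, so 32, 35, 28, 31, 24, 27 → 20.
Second entry: perfect squares: 4², 5², 6², …; 16, 25, 36, 49, 64, 81 → 100.
Combining the parts gives (20/100).

(20/100)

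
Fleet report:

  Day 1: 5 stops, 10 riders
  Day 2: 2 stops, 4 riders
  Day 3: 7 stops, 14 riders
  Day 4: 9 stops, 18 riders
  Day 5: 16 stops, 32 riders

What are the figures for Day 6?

25 stops, 50 riders

Stops goes 5, 2, 7, 9, 16 → 25 (each term is the sum of the two before it).
Riders — always 2 × the stops: 10, 4, 14, 18, 32 → 50.
Combining the parts gives 25 stops, 50 riders.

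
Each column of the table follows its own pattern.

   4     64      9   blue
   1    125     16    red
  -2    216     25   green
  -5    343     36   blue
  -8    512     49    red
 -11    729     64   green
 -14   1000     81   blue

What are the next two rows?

-17  1331  100  red; -20  1728  121  green

First component goes 4, 1, -2, -5, -8, -11, -14 → -17 → -20 (−3 each step).
Second component: 64, 125, 216, 343, 512, 729, 1000 → 1331 → 1728 (perfect cubes: 4³, 5³, 6³, …).
Third component goes 9, 16, 25, 36, 49, 64, 81 → 100 → 121 (perfect squares: 3², 4², 5², …).
Colour: repeats blue → red → green, so blue, red, green, blue, red, green, blue → red → green.
So the next two rows are -17  1331  100  red and -20  1728  121  green.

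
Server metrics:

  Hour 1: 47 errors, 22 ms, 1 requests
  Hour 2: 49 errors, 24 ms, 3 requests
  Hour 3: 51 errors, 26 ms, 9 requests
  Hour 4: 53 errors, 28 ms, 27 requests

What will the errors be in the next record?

55

Errors: 47, 49, 51, 53 → 55 (+2 each step).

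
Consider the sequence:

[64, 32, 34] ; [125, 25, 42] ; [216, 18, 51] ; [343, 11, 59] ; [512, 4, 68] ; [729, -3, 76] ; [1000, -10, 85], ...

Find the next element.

For the first coordinate, perfect cubes: 4³, 5³, 6³, …: 64, 125, 216, 343, 512, 729, 1000 → 1331.
Second coordinate: −7 each step, so 32, 25, 18, 11, 4, -3, -10 → -17.
Third coordinate: alternating steps +8, +9, +8, +9, …, so 34, 42, 51, 59, 68, 76, 85 → 93.
So the next element is [1331, -17, 93].

[1331, -17, 93]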